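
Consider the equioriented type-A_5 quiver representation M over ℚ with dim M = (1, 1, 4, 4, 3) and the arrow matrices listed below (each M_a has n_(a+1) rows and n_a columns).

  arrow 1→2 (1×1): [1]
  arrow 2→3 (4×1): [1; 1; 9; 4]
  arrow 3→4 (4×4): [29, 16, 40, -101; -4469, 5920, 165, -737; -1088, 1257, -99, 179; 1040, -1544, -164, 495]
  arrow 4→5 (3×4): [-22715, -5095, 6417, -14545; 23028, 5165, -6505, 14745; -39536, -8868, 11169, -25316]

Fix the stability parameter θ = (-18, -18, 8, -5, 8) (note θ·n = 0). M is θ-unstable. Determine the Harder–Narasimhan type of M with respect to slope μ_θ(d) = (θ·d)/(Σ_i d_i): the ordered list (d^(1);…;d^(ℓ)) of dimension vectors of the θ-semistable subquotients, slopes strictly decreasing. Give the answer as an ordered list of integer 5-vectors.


Interval decomposition of M: I[1,5], I[3,4], I[3,5]^2.
HN type (ℓ=3): μ^(1)=8; μ^(2)=3/2; μ^(3)=-18

((0, 0, 0, 0, 3); (0, 0, 4, 4, 0); (1, 1, 0, 0, 0))


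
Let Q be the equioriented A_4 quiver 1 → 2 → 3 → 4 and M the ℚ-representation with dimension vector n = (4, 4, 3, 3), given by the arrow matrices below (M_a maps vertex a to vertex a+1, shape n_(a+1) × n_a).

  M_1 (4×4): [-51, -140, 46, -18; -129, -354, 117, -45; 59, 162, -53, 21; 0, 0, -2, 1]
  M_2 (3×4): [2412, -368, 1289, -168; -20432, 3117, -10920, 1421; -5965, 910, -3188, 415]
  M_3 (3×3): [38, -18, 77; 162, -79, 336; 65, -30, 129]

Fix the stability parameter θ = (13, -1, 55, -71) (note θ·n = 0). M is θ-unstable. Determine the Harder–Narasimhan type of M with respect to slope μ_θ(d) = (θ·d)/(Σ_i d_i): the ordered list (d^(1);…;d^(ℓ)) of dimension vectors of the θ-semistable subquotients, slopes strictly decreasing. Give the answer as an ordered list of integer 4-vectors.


Via rank(M_{q-1}∘⋯∘M_p): M ≅ I[1,1], I[1,4]^3, I[2,2].
μ_θ-semistable layers: μ^(1)=13; μ^(2)=-1

((1, 0, 0, 0); (3, 4, 3, 3))


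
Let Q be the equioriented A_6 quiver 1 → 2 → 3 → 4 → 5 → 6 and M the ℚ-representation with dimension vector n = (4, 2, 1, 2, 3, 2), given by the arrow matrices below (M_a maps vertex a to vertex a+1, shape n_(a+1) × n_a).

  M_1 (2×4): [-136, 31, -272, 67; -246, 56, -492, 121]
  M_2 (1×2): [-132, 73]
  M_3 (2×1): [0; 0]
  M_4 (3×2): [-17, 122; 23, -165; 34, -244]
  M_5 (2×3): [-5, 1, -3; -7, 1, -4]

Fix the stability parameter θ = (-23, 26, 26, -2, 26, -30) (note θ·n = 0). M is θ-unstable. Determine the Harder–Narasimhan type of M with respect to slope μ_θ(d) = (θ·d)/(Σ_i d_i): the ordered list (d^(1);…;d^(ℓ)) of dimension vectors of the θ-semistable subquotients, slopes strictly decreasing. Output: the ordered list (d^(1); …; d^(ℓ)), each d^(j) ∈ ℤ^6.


Barcode: M ≅ I[1,1]^2, I[1,2], I[1,3], I[4,5], I[4,6], I[5,6]. HN layers by μ_θ (3 steps, strictly decreasing):
  μ^(1)=26; μ^(2)=-2; μ^(3)=-23

((0, 2, 1, 0, 1, 0); (0, 0, 0, 2, 2, 2); (4, 0, 0, 0, 0, 0))


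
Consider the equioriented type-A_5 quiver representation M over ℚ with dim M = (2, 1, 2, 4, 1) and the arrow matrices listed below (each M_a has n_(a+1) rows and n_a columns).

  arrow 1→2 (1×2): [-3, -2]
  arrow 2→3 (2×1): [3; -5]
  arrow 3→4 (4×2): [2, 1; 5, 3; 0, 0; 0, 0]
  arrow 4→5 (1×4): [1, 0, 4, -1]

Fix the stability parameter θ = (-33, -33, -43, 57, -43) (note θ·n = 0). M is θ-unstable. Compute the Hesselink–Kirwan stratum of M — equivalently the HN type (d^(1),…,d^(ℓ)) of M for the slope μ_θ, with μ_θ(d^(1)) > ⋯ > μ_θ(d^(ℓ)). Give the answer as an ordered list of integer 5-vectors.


Barcode: M ≅ I[1,1], I[1,5], I[3,4], I[4,4]^2. HN layers by μ_θ (5 steps, strictly decreasing):
  μ^(1)=57; μ^(2)=7; μ^(3)=-33; μ^(4)=-109/3; μ^(5)=-43

((0, 0, 0, 3, 0); (0, 0, 0, 1, 1); (1, 0, 0, 0, 0); (1, 1, 1, 0, 0); (0, 0, 1, 0, 0))


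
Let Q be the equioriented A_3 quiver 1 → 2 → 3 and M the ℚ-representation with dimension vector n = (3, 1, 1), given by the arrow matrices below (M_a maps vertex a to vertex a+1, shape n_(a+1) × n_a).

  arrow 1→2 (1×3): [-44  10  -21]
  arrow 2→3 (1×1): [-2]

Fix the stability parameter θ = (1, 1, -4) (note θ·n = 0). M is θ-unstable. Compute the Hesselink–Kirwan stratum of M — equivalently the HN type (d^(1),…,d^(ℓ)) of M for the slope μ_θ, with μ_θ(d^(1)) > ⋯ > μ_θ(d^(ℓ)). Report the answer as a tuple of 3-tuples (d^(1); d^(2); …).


Via rank(M_{q-1}∘⋯∘M_p): M ≅ I[1,1]^2, I[1,3].
μ_θ-semistable layers: μ^(1)=1; μ^(2)=-2/3

((2, 0, 0); (1, 1, 1))


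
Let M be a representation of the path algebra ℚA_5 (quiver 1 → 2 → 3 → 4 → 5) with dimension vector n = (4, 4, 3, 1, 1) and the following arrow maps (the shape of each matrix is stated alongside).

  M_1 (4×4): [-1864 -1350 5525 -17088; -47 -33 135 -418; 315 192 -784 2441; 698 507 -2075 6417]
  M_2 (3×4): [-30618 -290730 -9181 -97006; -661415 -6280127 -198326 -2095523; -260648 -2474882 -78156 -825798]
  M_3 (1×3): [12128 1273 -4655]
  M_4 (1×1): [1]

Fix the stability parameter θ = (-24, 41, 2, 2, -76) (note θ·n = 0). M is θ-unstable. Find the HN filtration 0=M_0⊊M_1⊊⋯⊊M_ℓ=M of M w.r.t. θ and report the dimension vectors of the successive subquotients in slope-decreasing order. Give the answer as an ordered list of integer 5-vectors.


Barcode: M ≅ I[1,1], I[1,3]^2, I[1,5], I[2,2]. HN layers by μ_θ (4 steps, strictly decreasing):
  μ^(1)=41; μ^(2)=43/2; μ^(3)=-31/4; μ^(4)=-24

((0, 1, 0, 0, 0); (0, 2, 2, 0, 0); (0, 1, 1, 1, 1); (4, 0, 0, 0, 0))


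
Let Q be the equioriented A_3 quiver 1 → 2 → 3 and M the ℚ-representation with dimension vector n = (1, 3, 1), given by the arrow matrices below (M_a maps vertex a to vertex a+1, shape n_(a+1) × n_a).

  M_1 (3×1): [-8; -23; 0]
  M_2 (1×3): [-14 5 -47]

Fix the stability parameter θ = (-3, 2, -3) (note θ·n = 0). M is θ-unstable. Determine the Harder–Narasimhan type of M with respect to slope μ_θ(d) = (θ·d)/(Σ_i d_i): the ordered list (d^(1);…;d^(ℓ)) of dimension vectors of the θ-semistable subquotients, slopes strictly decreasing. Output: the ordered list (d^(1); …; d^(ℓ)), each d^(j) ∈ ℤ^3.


Interval decomposition of M: I[1,3], I[2,2]^2.
HN type (ℓ=3): μ^(1)=2; μ^(2)=-1/2; μ^(3)=-3

((0, 2, 0); (0, 1, 1); (1, 0, 0))


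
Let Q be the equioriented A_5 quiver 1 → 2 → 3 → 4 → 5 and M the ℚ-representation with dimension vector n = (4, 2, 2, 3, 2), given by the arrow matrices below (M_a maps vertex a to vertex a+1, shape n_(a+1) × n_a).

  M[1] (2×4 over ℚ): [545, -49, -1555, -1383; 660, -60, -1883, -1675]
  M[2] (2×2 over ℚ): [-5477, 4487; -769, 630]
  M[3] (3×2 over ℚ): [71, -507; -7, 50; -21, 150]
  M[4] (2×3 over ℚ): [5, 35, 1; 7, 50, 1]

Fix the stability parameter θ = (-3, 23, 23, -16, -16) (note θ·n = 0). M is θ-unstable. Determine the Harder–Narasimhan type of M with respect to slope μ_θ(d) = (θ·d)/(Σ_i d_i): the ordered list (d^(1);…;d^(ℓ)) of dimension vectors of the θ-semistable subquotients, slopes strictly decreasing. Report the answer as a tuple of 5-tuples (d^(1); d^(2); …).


Barcode: M ≅ I[1,1]^2, I[1,5]^2, I[4,4]. HN layers by μ_θ (3 steps, strictly decreasing):
  μ^(1)=7/2; μ^(2)=-3; μ^(3)=-16

((0, 2, 2, 2, 2); (4, 0, 0, 0, 0); (0, 0, 0, 1, 0))


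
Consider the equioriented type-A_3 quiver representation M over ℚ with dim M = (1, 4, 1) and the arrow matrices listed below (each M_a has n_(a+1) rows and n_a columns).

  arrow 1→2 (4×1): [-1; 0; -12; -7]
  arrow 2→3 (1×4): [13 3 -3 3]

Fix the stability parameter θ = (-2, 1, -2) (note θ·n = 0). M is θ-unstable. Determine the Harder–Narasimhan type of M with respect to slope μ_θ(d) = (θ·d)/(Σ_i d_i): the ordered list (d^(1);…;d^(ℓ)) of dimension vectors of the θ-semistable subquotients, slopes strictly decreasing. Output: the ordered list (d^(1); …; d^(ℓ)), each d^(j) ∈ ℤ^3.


Barcode: M ≅ I[1,3], I[2,2]^3. HN layers by μ_θ (3 steps, strictly decreasing):
  μ^(1)=1; μ^(2)=-1/2; μ^(3)=-2

((0, 3, 0); (0, 1, 1); (1, 0, 0))


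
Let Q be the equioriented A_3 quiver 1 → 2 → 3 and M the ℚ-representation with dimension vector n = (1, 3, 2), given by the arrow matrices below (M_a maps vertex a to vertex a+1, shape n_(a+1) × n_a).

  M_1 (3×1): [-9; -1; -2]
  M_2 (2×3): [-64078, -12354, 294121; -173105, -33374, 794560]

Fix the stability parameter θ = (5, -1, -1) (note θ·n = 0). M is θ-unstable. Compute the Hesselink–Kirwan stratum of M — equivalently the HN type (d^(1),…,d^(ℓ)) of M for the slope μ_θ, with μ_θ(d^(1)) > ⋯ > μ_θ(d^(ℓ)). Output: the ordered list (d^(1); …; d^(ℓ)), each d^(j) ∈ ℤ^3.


Interval decomposition of M: I[1,3], I[2,2], I[2,3].
HN type (ℓ=2): μ^(1)=1; μ^(2)=-1

((1, 1, 1); (0, 2, 1))


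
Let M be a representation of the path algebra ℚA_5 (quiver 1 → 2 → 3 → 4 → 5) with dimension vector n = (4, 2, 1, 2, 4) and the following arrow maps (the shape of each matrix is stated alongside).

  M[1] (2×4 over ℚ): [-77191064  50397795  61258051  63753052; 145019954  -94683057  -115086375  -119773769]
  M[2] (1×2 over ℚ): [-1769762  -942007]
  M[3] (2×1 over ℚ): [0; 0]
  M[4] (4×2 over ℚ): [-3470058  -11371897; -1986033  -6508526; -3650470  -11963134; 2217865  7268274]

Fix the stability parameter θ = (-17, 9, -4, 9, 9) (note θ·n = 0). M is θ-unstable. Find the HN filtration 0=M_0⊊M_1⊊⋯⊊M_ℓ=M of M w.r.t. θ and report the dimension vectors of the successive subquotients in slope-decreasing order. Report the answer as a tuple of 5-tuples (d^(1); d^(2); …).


Barcode: M ≅ I[1,1]^2, I[1,2], I[1,3], I[4,5]^2, I[5,5]^2. HN layers by μ_θ (3 steps, strictly decreasing):
  μ^(1)=9; μ^(2)=5/2; μ^(3)=-17

((0, 1, 0, 2, 4); (0, 1, 1, 0, 0); (4, 0, 0, 0, 0))


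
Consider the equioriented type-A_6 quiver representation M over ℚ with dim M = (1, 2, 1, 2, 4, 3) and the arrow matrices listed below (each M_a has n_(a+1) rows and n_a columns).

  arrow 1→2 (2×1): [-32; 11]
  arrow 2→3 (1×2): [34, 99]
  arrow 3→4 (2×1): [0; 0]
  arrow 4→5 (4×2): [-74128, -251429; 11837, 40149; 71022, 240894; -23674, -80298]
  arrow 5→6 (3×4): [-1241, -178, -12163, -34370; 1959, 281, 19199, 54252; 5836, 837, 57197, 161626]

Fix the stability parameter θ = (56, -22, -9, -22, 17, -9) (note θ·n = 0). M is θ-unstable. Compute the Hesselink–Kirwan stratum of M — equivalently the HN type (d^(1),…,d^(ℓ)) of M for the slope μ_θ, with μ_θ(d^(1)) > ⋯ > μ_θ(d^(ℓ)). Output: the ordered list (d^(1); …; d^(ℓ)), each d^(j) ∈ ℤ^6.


Barcode: M ≅ I[1,3], I[2,2], I[4,6]^2, I[5,5], I[5,6]. HN layers by μ_θ (4 steps, strictly decreasing):
  μ^(1)=17; μ^(2)=25/3; μ^(3)=4; μ^(4)=-22

((0, 0, 0, 0, 1, 0); (1, 1, 1, 0, 0, 0); (0, 0, 0, 0, 3, 3); (0, 1, 0, 2, 0, 0))


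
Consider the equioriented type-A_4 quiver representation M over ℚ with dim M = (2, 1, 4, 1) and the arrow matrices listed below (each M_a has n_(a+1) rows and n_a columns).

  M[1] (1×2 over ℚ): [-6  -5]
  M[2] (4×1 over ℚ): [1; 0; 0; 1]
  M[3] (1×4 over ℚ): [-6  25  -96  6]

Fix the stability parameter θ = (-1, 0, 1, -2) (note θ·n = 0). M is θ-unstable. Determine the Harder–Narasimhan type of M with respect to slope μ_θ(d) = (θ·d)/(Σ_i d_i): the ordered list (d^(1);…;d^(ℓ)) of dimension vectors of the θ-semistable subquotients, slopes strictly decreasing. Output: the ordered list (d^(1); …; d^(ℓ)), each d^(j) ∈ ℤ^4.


Barcode: M ≅ I[1,1], I[1,3], I[3,3]^2, I[3,4]. HN layers by μ_θ (4 steps, strictly decreasing):
  μ^(1)=1; μ^(2)=0; μ^(3)=-1/2; μ^(4)=-1

((0, 0, 3, 0); (0, 1, 0, 0); (0, 0, 1, 1); (2, 0, 0, 0))


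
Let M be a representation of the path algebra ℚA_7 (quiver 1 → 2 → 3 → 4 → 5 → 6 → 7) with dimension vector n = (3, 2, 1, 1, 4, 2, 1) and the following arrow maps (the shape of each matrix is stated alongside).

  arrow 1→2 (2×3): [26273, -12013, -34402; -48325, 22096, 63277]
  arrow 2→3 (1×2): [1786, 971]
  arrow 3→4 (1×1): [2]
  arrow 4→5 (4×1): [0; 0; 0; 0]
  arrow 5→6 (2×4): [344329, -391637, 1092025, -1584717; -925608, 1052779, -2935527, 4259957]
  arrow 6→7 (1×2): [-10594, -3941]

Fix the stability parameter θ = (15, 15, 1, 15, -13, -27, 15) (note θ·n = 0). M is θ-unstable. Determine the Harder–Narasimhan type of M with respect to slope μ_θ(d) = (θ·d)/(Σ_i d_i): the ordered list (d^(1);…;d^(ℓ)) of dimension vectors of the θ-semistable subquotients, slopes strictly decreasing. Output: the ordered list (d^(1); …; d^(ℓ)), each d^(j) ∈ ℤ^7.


Barcode: M ≅ I[1,1], I[1,2], I[1,4], I[5,5]^2, I[5,6], I[5,7]. HN layers by μ_θ (4 steps, strictly decreasing):
  μ^(1)=15; μ^(2)=31/3; μ^(3)=-13; μ^(4)=-20

((2, 1, 0, 1, 0, 0, 1); (1, 1, 1, 0, 0, 0, 0); (0, 0, 0, 0, 2, 0, 0); (0, 0, 0, 0, 2, 2, 0))


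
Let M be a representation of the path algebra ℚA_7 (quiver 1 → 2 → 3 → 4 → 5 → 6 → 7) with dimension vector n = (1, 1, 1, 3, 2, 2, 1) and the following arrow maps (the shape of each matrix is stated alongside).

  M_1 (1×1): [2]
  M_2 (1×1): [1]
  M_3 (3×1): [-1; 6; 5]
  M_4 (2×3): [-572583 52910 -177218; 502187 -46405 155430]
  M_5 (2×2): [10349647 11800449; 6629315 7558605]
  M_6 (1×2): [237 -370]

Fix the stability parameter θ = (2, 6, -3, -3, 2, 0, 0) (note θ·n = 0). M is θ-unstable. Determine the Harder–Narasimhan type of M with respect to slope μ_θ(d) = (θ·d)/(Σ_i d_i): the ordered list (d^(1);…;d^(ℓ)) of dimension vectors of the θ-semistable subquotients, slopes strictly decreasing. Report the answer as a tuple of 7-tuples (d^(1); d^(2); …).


Via rank(M_{q-1}∘⋯∘M_p): M ≅ I[1,7], I[4,4], I[4,5], I[6,6].
μ_θ-semistable layers: μ^(1)=2; μ^(2)=2/3; μ^(3)=1/2; μ^(4)=0; μ^(5)=-3

((0, 0, 0, 0, 1, 0, 0); (0, 0, 0, 0, 1, 1, 1); (1, 1, 1, 1, 0, 0, 0); (0, 0, 0, 0, 0, 1, 0); (0, 0, 0, 2, 0, 0, 0))


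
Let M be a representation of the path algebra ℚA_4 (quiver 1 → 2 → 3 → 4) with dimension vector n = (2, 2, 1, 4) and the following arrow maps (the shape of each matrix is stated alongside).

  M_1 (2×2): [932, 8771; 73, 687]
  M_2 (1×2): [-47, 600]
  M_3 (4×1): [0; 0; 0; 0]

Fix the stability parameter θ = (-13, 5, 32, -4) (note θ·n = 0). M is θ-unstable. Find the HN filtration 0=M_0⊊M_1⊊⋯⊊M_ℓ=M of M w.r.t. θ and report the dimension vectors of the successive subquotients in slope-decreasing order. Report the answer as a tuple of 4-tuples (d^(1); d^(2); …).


Via rank(M_{q-1}∘⋯∘M_p): M ≅ I[1,2], I[1,3], I[4,4]^4.
μ_θ-semistable layers: μ^(1)=32; μ^(2)=5; μ^(3)=-4; μ^(4)=-13

((0, 0, 1, 0); (0, 2, 0, 0); (0, 0, 0, 4); (2, 0, 0, 0))


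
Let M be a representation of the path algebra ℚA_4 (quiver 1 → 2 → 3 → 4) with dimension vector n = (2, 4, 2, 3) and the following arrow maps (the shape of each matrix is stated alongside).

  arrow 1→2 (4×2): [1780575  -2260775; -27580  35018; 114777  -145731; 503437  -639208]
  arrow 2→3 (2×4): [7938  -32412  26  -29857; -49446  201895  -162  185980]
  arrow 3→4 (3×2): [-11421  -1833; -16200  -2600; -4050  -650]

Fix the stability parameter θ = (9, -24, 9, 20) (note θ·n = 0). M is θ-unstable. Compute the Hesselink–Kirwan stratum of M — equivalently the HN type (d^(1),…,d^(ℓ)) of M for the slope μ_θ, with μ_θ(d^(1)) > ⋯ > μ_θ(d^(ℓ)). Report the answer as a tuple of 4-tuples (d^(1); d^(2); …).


Via rank(M_{q-1}∘⋯∘M_p): M ≅ I[1,3], I[1,4], I[2,2]^2, I[4,4]^2.
μ_θ-semistable layers: μ^(1)=20; μ^(2)=9; μ^(3)=-15/2; μ^(4)=-24

((0, 0, 0, 3); (0, 0, 2, 0); (2, 2, 0, 0); (0, 2, 0, 0))


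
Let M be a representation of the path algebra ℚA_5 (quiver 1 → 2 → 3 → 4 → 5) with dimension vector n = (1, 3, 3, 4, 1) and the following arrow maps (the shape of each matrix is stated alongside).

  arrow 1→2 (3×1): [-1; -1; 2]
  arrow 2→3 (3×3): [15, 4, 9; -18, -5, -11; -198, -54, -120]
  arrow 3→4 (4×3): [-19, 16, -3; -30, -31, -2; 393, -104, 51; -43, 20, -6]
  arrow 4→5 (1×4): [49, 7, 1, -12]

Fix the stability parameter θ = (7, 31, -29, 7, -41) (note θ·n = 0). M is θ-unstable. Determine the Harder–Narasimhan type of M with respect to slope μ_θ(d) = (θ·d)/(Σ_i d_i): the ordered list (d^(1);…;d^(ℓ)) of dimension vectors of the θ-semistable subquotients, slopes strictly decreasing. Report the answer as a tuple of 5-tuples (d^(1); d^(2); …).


Barcode: M ≅ I[1,5], I[2,2], I[2,4], I[3,4], I[4,4]. HN layers by μ_θ (5 steps, strictly decreasing):
  μ^(1)=31; μ^(2)=7; μ^(3)=1; μ^(4)=-5; μ^(5)=-29

((0, 1, 0, 0, 0); (0, 0, 0, 3, 0); (0, 1, 1, 0, 0); (1, 1, 1, 1, 1); (0, 0, 1, 0, 0))


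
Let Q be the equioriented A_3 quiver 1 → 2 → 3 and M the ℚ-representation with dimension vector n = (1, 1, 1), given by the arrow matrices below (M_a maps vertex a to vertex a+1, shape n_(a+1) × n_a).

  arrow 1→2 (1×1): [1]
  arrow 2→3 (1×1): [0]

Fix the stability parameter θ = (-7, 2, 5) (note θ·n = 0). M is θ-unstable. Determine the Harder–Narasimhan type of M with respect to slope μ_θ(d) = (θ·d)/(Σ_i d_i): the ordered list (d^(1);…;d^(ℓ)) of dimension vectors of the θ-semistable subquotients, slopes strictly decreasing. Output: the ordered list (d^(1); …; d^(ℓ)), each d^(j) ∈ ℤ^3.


Via rank(M_{q-1}∘⋯∘M_p): M ≅ I[1,2], I[3,3].
μ_θ-semistable layers: μ^(1)=5; μ^(2)=2; μ^(3)=-7

((0, 0, 1); (0, 1, 0); (1, 0, 0))


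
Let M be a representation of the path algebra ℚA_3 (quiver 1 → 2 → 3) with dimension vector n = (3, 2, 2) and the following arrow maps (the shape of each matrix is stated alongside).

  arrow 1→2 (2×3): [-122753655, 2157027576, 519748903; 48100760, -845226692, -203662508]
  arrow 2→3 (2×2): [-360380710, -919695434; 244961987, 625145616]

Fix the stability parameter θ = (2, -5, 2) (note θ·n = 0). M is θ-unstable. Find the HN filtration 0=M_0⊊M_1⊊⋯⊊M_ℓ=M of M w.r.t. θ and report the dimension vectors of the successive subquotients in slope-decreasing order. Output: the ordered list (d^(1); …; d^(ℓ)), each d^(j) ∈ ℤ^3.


Interval decomposition of M: I[1,1], I[1,3]^2.
HN type (ℓ=2): μ^(1)=2; μ^(2)=-3/2

((1, 0, 2); (2, 2, 0))


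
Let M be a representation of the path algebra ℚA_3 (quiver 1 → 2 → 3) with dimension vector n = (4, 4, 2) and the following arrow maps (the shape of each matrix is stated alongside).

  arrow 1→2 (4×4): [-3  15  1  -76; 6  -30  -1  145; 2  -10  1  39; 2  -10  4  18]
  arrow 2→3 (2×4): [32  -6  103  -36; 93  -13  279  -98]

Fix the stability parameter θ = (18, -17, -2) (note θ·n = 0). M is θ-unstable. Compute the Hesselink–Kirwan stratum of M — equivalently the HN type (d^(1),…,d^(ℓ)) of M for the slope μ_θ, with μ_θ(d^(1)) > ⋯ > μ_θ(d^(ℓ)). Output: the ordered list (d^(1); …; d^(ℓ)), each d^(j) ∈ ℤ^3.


Via rank(M_{q-1}∘⋯∘M_p): M ≅ I[1,1]^2, I[1,3]^2, I[2,2]^2.
μ_θ-semistable layers: μ^(1)=18; μ^(2)=-1/3; μ^(3)=-17

((2, 0, 0); (2, 2, 2); (0, 2, 0))


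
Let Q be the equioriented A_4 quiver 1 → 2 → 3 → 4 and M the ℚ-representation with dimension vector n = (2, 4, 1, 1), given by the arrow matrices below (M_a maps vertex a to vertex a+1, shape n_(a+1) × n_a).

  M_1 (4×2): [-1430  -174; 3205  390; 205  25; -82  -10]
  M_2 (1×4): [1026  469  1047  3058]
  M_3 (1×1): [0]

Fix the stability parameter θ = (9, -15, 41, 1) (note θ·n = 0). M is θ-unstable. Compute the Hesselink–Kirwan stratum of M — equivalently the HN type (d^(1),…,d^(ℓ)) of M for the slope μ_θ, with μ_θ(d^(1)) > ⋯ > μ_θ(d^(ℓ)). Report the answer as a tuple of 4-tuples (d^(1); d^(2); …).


Interval decomposition of M: I[1,2], I[1,3], I[2,2]^2, I[4,4].
HN type (ℓ=4): μ^(1)=41; μ^(2)=1; μ^(3)=-3; μ^(4)=-15

((0, 0, 1, 0); (0, 0, 0, 1); (2, 2, 0, 0); (0, 2, 0, 0))


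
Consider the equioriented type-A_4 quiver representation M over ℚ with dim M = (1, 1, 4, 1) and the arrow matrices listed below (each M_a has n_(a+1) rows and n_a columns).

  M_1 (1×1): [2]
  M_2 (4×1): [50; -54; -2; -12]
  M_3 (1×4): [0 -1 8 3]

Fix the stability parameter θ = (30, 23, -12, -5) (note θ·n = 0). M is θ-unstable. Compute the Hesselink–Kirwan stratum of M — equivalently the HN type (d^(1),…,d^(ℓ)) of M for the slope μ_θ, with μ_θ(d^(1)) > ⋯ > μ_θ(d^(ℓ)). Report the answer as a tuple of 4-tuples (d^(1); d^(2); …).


Barcode: M ≅ I[1,4], I[3,3]^3. HN layers by μ_θ (2 steps, strictly decreasing):
  μ^(1)=9; μ^(2)=-12

((1, 1, 1, 1); (0, 0, 3, 0))


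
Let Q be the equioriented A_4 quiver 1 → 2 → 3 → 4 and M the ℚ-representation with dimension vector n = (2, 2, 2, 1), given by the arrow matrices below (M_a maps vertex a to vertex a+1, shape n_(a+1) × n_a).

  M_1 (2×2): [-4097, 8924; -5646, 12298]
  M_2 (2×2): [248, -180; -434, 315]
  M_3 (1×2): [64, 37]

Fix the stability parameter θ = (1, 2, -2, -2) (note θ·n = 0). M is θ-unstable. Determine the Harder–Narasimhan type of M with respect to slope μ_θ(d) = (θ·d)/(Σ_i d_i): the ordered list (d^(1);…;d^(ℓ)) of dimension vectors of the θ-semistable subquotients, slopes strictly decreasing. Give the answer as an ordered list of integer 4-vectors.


Interval decomposition of M: I[1,2], I[1,4], I[3,3].
HN type (ℓ=4): μ^(1)=2; μ^(2)=1; μ^(3)=-1/4; μ^(4)=-2

((0, 1, 0, 0); (1, 0, 0, 0); (1, 1, 1, 1); (0, 0, 1, 0))


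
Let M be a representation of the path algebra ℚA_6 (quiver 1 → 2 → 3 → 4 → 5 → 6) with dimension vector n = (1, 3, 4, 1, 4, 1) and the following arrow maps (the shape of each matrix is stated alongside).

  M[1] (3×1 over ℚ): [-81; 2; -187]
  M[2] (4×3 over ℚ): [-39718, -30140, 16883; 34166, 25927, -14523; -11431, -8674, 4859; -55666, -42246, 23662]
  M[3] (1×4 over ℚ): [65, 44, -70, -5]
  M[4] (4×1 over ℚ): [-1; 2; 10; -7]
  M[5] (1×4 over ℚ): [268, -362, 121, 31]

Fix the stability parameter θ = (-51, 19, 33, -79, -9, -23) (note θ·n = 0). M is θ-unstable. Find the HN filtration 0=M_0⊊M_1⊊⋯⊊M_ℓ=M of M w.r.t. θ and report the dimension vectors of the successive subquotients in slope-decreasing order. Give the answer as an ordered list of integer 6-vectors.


Interval decomposition of M: I[1,6], I[2,3]^2, I[3,3], I[5,5]^3.
HN type (ℓ=5): μ^(1)=33; μ^(2)=19; μ^(3)=-9; μ^(4)=-59/5; μ^(5)=-51

((0, 0, 3, 0, 0, 0); (0, 2, 0, 0, 0, 0); (0, 0, 0, 0, 3, 0); (0, 1, 1, 1, 1, 1); (1, 0, 0, 0, 0, 0))


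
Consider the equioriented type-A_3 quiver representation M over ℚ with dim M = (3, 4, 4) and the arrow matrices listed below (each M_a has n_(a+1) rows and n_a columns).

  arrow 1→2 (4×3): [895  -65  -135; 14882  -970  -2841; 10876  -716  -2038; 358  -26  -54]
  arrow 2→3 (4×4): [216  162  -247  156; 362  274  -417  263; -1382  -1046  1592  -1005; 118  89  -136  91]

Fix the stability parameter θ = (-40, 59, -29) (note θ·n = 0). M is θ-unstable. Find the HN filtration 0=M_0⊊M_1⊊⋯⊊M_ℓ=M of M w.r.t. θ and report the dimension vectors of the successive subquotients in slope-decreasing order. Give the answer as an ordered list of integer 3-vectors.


Interval decomposition of M: I[1,1], I[1,2], I[1,3], I[2,3]^2, I[3,3].
HN type (ℓ=4): μ^(1)=59; μ^(2)=15; μ^(3)=-29; μ^(4)=-40

((0, 1, 0); (0, 3, 3); (0, 0, 1); (3, 0, 0))


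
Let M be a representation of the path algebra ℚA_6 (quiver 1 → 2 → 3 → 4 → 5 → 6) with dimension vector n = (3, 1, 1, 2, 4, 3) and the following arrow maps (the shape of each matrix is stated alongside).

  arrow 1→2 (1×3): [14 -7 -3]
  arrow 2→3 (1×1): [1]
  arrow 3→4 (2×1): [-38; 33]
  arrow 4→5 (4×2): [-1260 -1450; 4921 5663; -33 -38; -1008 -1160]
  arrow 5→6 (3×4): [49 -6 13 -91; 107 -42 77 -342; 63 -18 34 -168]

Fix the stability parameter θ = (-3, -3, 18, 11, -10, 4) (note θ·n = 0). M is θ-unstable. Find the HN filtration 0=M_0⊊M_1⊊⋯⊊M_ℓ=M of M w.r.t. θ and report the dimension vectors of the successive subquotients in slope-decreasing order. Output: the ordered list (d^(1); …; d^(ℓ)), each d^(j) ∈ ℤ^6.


Barcode: M ≅ I[1,1]^2, I[1,5], I[4,6], I[5,6]^2. HN layers by μ_θ (5 steps, strictly decreasing):
  μ^(1)=19/3; μ^(2)=4; μ^(3)=1/2; μ^(4)=-3; μ^(5)=-10

((0, 0, 1, 1, 1, 0); (0, 0, 0, 0, 0, 3); (0, 0, 0, 1, 1, 0); (3, 1, 0, 0, 0, 0); (0, 0, 0, 0, 2, 0))


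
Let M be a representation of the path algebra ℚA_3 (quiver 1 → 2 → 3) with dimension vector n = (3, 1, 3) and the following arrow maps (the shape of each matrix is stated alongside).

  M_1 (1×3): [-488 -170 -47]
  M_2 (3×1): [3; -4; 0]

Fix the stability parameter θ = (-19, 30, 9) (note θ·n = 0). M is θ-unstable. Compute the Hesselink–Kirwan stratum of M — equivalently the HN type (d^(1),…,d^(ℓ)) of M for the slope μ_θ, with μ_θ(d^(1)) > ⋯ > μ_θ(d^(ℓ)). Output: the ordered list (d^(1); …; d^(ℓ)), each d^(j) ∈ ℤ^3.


Interval decomposition of M: I[1,1]^2, I[1,3], I[3,3]^2.
HN type (ℓ=3): μ^(1)=39/2; μ^(2)=9; μ^(3)=-19

((0, 1, 1); (0, 0, 2); (3, 0, 0))


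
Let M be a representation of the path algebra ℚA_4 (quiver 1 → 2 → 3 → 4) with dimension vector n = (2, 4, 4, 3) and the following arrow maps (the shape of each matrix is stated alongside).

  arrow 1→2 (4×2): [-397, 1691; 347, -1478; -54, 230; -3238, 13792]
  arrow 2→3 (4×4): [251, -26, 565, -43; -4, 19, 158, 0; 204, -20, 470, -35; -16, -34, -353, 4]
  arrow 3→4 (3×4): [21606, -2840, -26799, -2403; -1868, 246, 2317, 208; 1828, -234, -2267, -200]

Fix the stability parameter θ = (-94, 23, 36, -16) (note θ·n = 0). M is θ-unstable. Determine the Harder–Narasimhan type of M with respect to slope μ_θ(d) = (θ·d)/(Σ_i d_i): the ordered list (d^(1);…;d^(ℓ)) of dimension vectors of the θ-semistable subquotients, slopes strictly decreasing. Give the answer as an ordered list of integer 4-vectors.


Interval decomposition of M: I[1,3]^2, I[2,4]^2, I[4,4].
HN type (ℓ=5): μ^(1)=36; μ^(2)=23; μ^(3)=43/3; μ^(4)=-16; μ^(5)=-94

((0, 0, 2, 0); (0, 2, 0, 0); (0, 2, 2, 2); (0, 0, 0, 1); (2, 0, 0, 0))


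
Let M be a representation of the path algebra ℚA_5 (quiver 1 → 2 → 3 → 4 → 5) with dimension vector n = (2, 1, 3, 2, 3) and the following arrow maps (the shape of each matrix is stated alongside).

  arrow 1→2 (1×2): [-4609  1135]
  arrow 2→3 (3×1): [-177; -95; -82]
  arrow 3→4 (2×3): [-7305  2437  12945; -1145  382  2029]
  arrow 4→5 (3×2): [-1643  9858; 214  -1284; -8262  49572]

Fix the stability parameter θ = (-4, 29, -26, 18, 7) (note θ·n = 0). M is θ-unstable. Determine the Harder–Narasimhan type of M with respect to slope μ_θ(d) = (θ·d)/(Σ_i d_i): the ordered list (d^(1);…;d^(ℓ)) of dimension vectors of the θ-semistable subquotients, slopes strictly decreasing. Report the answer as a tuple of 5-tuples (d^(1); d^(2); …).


Barcode: M ≅ I[1,1], I[1,5], I[3,3], I[3,4], I[5,5]^2. HN layers by μ_θ (6 steps, strictly decreasing):
  μ^(1)=18; μ^(2)=25/2; μ^(3)=7; μ^(4)=3/2; μ^(5)=-4; μ^(6)=-26

((0, 0, 0, 1, 0); (0, 0, 0, 1, 1); (0, 0, 0, 0, 2); (0, 1, 1, 0, 0); (2, 0, 0, 0, 0); (0, 0, 2, 0, 0))


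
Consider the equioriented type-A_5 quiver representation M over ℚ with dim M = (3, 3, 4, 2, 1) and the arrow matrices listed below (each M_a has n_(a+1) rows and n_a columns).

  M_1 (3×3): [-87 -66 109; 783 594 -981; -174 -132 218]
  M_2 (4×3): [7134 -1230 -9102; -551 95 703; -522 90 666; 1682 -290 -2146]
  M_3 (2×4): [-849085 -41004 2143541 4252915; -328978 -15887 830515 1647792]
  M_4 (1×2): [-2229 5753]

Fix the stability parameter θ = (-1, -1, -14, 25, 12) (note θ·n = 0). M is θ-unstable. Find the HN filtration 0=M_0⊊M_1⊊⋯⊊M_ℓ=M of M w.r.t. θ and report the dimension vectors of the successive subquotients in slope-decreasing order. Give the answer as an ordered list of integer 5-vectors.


Interval decomposition of M: I[1,1]^2, I[1,2], I[2,2], I[2,5], I[3,3]^2, I[3,4].
HN type (ℓ=5): μ^(1)=25; μ^(2)=37/2; μ^(3)=-1; μ^(4)=-15/2; μ^(5)=-14

((0, 0, 0, 1, 0); (0, 0, 0, 1, 1); (3, 2, 0, 0, 0); (0, 1, 1, 0, 0); (0, 0, 3, 0, 0))


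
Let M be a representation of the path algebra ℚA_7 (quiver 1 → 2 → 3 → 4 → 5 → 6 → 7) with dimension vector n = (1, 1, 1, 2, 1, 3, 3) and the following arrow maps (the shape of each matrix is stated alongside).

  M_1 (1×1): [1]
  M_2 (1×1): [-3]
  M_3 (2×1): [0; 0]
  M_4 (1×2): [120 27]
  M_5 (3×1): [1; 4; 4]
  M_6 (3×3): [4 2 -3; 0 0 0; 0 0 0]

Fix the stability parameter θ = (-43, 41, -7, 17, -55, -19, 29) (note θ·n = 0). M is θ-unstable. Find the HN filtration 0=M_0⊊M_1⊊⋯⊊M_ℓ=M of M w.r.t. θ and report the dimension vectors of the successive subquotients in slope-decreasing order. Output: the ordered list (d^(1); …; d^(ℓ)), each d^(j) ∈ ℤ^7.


Barcode: M ≅ I[1,3], I[4,4], I[4,6], I[6,6], I[6,7], I[7,7]^2. HN layers by μ_θ (4 steps, strictly decreasing):
  μ^(1)=29; μ^(2)=17; μ^(3)=-19; μ^(4)=-43

((0, 0, 0, 0, 0, 0, 3); (0, 1, 1, 1, 0, 0, 0); (0, 0, 0, 1, 1, 3, 0); (1, 0, 0, 0, 0, 0, 0))


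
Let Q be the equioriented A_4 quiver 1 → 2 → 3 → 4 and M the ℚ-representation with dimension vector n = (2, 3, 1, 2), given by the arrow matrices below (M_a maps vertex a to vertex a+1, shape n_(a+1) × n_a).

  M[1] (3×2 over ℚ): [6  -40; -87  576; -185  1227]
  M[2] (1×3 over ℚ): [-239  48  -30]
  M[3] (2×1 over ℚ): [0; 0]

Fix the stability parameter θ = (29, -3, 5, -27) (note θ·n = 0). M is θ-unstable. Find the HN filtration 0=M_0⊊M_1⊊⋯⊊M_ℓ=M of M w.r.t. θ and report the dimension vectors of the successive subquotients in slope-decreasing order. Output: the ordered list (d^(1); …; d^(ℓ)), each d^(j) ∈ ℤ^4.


Interval decomposition of M: I[1,2], I[1,3], I[2,2], I[4,4]^2.
HN type (ℓ=4): μ^(1)=13; μ^(2)=31/3; μ^(3)=-3; μ^(4)=-27

((1, 1, 0, 0); (1, 1, 1, 0); (0, 1, 0, 0); (0, 0, 0, 2))


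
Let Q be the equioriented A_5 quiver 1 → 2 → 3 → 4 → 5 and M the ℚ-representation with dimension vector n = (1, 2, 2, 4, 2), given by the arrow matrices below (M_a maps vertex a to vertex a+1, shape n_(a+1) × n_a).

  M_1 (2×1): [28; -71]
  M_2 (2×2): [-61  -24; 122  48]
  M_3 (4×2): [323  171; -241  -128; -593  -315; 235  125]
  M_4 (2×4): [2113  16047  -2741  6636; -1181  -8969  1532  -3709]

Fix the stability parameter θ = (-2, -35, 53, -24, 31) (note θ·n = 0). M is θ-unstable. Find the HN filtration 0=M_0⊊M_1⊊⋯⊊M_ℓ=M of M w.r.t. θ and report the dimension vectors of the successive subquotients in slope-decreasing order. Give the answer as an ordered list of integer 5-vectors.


Interval decomposition of M: I[1,5], I[2,2], I[3,5], I[4,4]^2.
HN type (ℓ=5): μ^(1)=31; μ^(2)=29/2; μ^(3)=-37/2; μ^(4)=-24; μ^(5)=-35

((0, 0, 0, 0, 2); (0, 0, 2, 2, 0); (1, 1, 0, 0, 0); (0, 0, 0, 2, 0); (0, 1, 0, 0, 0))


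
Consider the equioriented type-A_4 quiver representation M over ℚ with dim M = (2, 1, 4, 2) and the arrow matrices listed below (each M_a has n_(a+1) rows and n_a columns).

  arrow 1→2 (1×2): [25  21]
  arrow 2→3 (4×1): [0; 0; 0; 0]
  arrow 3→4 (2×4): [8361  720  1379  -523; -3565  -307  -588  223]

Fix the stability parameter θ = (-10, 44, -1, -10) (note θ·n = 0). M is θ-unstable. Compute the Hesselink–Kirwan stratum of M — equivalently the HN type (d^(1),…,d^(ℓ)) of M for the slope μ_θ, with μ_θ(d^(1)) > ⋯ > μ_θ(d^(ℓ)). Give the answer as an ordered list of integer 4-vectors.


Interval decomposition of M: I[1,1], I[1,2], I[3,3]^2, I[3,4]^2.
HN type (ℓ=4): μ^(1)=44; μ^(2)=-1; μ^(3)=-11/2; μ^(4)=-10

((0, 1, 0, 0); (0, 0, 2, 0); (0, 0, 2, 2); (2, 0, 0, 0))


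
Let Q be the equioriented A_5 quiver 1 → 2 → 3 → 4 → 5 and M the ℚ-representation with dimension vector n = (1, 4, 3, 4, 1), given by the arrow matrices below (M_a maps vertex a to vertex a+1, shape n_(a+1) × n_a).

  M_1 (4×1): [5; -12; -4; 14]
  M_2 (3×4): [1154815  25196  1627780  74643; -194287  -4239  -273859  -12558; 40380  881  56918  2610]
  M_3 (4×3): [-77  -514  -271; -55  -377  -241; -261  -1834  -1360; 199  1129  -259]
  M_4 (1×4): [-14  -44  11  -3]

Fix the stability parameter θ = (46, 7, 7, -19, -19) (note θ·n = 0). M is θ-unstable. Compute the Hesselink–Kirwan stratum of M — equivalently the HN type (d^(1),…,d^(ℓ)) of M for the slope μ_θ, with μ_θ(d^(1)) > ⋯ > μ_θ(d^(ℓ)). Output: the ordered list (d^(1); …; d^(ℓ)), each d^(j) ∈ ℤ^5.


Interval decomposition of M: I[1,5], I[2,2], I[2,4]^2, I[4,4].
HN type (ℓ=4): μ^(1)=7; μ^(2)=22/5; μ^(3)=-5/3; μ^(4)=-19

((0, 1, 0, 0, 0); (1, 1, 1, 1, 1); (0, 2, 2, 2, 0); (0, 0, 0, 1, 0))


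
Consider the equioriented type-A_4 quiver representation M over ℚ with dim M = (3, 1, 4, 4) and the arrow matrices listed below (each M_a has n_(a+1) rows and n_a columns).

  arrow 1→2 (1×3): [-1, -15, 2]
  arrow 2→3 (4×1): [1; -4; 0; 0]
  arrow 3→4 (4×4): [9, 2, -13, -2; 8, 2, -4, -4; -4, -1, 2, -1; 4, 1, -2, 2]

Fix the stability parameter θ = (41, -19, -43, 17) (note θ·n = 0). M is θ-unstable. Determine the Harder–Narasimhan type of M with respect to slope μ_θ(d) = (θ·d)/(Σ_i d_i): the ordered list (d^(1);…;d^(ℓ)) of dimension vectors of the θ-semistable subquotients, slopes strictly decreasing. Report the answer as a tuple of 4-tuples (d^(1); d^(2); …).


Interval decomposition of M: I[1,1]^2, I[1,4], I[3,3], I[3,4]^2, I[4,4].
HN type (ℓ=4): μ^(1)=41; μ^(2)=17; μ^(3)=-7; μ^(4)=-43

((2, 0, 0, 0); (0, 0, 0, 4); (1, 1, 1, 0); (0, 0, 3, 0))


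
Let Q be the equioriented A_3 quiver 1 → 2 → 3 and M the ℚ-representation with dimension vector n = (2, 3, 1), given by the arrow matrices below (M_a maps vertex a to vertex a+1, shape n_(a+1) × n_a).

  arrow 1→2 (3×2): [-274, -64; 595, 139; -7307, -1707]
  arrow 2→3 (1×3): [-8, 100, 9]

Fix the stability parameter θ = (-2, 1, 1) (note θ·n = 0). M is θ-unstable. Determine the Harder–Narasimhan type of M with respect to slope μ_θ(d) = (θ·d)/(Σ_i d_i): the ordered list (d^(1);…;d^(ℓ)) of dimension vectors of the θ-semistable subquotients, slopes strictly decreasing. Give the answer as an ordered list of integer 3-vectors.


Via rank(M_{q-1}∘⋯∘M_p): M ≅ I[1,2], I[1,3], I[2,2].
μ_θ-semistable layers: μ^(1)=1; μ^(2)=-2

((0, 3, 1); (2, 0, 0))


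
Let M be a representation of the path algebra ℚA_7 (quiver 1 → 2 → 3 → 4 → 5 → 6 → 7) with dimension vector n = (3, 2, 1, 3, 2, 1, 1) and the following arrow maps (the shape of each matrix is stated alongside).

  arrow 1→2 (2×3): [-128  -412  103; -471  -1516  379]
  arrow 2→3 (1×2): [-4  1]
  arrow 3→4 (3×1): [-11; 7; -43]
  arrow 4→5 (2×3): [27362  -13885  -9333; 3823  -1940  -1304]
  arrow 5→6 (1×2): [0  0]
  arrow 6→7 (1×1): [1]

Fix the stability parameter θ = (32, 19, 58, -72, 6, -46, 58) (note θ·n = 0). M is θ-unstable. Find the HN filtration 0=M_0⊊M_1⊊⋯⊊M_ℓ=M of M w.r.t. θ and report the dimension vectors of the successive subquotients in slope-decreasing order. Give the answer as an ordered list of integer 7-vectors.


Interval decomposition of M: I[1,1], I[1,2], I[1,5], I[4,4], I[4,5], I[6,7].
HN type (ℓ=7): μ^(1)=58; μ^(2)=32; μ^(3)=51/2; μ^(4)=43/5; μ^(5)=6; μ^(6)=-46; μ^(7)=-72

((0, 0, 0, 0, 0, 0, 1); (1, 0, 0, 0, 0, 0, 0); (1, 1, 0, 0, 0, 0, 0); (1, 1, 1, 1, 1, 0, 0); (0, 0, 0, 0, 1, 0, 0); (0, 0, 0, 0, 0, 1, 0); (0, 0, 0, 2, 0, 0, 0))


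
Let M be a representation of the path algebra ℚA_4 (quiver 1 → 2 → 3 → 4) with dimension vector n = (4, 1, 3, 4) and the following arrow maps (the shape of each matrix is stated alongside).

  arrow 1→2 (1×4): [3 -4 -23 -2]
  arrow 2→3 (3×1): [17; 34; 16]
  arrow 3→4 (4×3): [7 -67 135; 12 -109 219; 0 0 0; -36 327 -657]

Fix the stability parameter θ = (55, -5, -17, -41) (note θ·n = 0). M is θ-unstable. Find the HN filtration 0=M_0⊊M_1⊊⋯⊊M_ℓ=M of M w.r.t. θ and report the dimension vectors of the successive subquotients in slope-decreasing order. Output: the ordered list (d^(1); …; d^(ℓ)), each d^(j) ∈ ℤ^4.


Via rank(M_{q-1}∘⋯∘M_p): M ≅ I[1,1]^3, I[1,4], I[3,3], I[3,4], I[4,4]^2.
μ_θ-semistable layers: μ^(1)=55; μ^(2)=-2; μ^(3)=-17; μ^(4)=-29; μ^(5)=-41

((3, 0, 0, 0); (1, 1, 1, 1); (0, 0, 1, 0); (0, 0, 1, 1); (0, 0, 0, 2))


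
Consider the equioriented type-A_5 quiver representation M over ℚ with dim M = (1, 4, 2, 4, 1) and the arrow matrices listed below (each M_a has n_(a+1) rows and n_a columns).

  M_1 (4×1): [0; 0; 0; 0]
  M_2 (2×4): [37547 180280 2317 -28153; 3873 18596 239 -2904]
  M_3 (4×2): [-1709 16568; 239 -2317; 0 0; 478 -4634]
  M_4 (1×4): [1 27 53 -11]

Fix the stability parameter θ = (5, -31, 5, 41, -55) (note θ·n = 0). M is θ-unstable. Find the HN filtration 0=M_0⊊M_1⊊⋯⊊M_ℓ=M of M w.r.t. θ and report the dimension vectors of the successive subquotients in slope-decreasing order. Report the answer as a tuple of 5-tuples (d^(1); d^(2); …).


Via rank(M_{q-1}∘⋯∘M_p): M ≅ I[1,1], I[2,2]^2, I[2,4], I[2,5], I[4,4]^2.
μ_θ-semistable layers: μ^(1)=41; μ^(2)=5; μ^(3)=-3; μ^(4)=-31

((0, 0, 0, 3, 0); (1, 0, 1, 0, 0); (0, 0, 1, 1, 1); (0, 4, 0, 0, 0))


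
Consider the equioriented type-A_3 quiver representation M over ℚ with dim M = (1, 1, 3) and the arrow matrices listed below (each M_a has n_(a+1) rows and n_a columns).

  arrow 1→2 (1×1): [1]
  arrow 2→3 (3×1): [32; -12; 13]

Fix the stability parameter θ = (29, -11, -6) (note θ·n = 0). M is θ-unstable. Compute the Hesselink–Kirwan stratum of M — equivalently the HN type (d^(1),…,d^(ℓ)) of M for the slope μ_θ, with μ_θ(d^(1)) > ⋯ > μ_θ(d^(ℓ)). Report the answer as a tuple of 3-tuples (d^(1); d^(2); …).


Via rank(M_{q-1}∘⋯∘M_p): M ≅ I[1,3], I[3,3]^2.
μ_θ-semistable layers: μ^(1)=4; μ^(2)=-6

((1, 1, 1); (0, 0, 2))


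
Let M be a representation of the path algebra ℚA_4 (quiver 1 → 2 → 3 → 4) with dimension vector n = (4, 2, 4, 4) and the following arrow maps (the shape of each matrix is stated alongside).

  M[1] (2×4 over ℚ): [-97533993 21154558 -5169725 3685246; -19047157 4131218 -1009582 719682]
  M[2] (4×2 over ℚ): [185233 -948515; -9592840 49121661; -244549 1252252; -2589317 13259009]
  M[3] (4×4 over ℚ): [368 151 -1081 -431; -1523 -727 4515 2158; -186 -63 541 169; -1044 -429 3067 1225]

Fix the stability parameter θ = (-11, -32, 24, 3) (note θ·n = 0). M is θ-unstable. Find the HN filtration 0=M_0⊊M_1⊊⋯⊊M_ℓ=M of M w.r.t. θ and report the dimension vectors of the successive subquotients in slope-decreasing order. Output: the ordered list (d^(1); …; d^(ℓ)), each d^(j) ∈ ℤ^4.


Interval decomposition of M: I[1,1]^2, I[1,3]^2, I[3,4]^2, I[4,4]^2.
HN type (ℓ=5): μ^(1)=24; μ^(2)=27/2; μ^(3)=3; μ^(4)=-11; μ^(5)=-43/2

((0, 0, 2, 0); (0, 0, 2, 2); (0, 0, 0, 2); (2, 0, 0, 0); (2, 2, 0, 0))


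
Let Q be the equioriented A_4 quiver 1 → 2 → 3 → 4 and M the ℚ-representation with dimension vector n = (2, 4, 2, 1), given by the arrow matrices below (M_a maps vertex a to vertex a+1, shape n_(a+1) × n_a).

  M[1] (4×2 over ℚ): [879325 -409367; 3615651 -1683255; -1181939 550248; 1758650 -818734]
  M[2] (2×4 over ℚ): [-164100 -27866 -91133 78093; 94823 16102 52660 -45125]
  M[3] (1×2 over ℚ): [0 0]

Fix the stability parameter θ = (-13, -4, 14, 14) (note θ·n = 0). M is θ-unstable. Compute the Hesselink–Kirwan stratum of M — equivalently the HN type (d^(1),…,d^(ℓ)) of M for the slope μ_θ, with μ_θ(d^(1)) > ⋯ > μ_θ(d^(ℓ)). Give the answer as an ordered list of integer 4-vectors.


Barcode: M ≅ I[1,3]^2, I[2,2]^2, I[4,4]. HN layers by μ_θ (3 steps, strictly decreasing):
  μ^(1)=14; μ^(2)=-4; μ^(3)=-13

((0, 0, 2, 1); (0, 4, 0, 0); (2, 0, 0, 0))


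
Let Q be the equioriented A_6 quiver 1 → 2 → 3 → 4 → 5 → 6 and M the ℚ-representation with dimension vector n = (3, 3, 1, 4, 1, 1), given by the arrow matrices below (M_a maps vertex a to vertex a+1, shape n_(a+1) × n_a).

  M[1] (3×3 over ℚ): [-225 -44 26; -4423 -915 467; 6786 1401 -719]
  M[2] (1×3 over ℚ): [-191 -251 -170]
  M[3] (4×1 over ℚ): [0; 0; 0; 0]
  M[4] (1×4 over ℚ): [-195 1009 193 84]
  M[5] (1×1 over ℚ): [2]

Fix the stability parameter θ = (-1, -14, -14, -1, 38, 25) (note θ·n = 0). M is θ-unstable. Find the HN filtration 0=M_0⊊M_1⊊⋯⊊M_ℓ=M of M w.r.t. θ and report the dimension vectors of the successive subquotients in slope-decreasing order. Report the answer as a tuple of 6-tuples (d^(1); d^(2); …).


Barcode: M ≅ I[1,2]^2, I[1,3], I[4,4]^3, I[4,6]. HN layers by μ_θ (4 steps, strictly decreasing):
  μ^(1)=63/2; μ^(2)=-1; μ^(3)=-15/2; μ^(4)=-29/3

((0, 0, 0, 0, 1, 1); (0, 0, 0, 4, 0, 0); (2, 2, 0, 0, 0, 0); (1, 1, 1, 0, 0, 0))
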